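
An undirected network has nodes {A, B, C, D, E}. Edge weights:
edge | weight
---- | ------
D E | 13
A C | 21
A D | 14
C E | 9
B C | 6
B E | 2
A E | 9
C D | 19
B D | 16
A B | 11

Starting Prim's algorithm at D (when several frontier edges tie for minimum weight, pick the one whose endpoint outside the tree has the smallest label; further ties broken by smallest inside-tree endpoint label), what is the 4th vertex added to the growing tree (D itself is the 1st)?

Prim, starting at D.
Step 1: frontier [D E 13, A D 14, B D 16, C D 19] → take D E (13); add E.
Step 2: frontier [A D 14, B D 16, C D 19, B E 2, A E 9, C E 9] → take B E (2); add B.
Step 3: frontier [B C 6, A B 11, A D 14, C D 19, A E 9, C E 9] → take B C (6); add C.
Step 4: frontier [A B 11, A C 21, A D 14, A E 9] → take A E (9); add A.
Vertex order: D, E, B, C, A. The 4th vertex is C.

C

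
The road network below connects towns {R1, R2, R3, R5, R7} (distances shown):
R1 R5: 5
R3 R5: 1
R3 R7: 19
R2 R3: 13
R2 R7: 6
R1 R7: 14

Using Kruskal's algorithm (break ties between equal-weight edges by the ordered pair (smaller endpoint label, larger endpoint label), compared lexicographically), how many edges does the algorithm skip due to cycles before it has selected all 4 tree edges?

0

Sort edges by weight, then run Kruskal:
R3 R5 (1): add. Components now {R1} {R3,R5} {R7} {R2}
R1 R5 (5): add. Components now {R1,R3,R5} {R7} {R2}
R2 R7 (6): add. Components now {R1,R3,R5} {R2,R7}
R2 R3 (13): add. Components now {R1,R2,R3,R5,R7}
Edges rejected before the tree was complete: 0.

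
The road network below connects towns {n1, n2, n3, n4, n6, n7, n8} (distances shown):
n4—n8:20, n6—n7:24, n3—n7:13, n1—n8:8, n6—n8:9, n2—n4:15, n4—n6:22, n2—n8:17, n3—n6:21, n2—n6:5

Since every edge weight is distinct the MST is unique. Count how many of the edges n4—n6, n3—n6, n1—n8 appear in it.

Sort edges by weight, then run Kruskal:
n2—n6 (5): add — endpoints in different components.
n1—n8 (8): add — endpoints in different components.
n6—n8 (9): add — endpoints in different components.
n3—n7 (13): add — endpoints in different components.
n2—n4 (15): add — endpoints in different components.
n2—n8 (17): skip — n2 and n8 already connected.
n4—n8 (20): skip — n8 and n4 already connected.
n3—n6 (21): add — endpoints in different components.
MST edge set: {n2—n6, n1—n8, n6—n8, n3—n7, n2—n4, n3—n6}.
Of the listed edges, {n3—n6, n1—n8} are in the MST → 2.

2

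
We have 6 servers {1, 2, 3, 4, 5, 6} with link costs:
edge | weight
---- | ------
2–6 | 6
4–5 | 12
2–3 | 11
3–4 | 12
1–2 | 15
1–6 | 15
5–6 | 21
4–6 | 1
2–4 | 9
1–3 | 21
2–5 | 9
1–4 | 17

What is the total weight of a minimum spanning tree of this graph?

42

Grow the tree from 1 using Prim:
Step 1: frontier [1–2 15, 1–6 15, 1–4 17, 1–3 21] → take 1–2 (15); add 2.
Step 2: frontier [1–6 15, 1–4 17, 1–3 21, 2–6 6, 2–4 9, 2–5 9, 2–3 11] → take 2–6 (6); add 6.
Step 3: frontier [1–4 17, 1–3 21, 2–4 9, 2–5 9, 2–3 11, 4–6 1, 5–6 21] → take 4–6 (1); add 4.
Step 4: frontier [1–3 21, 2–5 9, 2–3 11, 3–4 12, 4–5 12, 5–6 21] → take 2–5 (9); add 5.
Step 5: frontier [1–3 21, 2–3 11, 3–4 12] → take 2–3 (11); add 3.
MST edges: 1–2, 2–6, 4–6, 2–5, 2–3; total weight 15+6+1+9+11 = 42.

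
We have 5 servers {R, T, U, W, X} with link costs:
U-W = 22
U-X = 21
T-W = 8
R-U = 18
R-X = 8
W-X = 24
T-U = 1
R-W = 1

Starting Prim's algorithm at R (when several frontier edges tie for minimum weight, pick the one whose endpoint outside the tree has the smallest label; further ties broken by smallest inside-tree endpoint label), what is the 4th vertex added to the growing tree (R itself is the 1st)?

Prim's algorithm from R:
Step 1: cheapest edge leaving the tree is R-W (1); add W.
Step 2: cheapest edge leaving the tree is T-W (8); add T.
Step 3: cheapest edge leaving the tree is T-U (1); add U.
Step 4: cheapest edge leaving the tree is R-X (8); add X.
Vertex order: R, W, T, U, X. The 4th vertex is U.

U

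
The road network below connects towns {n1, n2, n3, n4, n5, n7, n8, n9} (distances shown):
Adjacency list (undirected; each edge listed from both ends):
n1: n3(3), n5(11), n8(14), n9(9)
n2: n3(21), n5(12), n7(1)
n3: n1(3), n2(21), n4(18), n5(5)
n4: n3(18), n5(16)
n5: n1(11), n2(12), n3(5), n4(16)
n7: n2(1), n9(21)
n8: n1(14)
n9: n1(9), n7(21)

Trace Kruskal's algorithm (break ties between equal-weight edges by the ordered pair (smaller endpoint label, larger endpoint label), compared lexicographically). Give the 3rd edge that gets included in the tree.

Sort edges by weight, then run Kruskal:
n2–n7 (1): add — endpoints in different components.
n1–n3 (3): add — endpoints in different components.
n3–n5 (5): add — endpoints in different components.
n1–n9 (9): add — endpoints in different components.
n1–n5 (11): skip — n1 and n5 already connected.
n2–n5 (12): add — endpoints in different components.
n1–n8 (14): add — endpoints in different components.
n4–n5 (16): add — endpoints in different components.
The 3rd edge added is n3–n5.

n3-n5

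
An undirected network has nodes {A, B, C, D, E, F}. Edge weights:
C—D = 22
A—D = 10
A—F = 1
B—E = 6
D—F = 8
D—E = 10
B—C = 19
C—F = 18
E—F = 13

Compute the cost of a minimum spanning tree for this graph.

43

Grow the tree from C using Prim:
Step 1: cheapest edge leaving the tree is C—F (18); add F.
Step 2: cheapest edge leaving the tree is A—F (1); add A.
Step 3: cheapest edge leaving the tree is D—F (8); add D.
Step 4: cheapest edge leaving the tree is D—E (10); add E.
Step 5: cheapest edge leaving the tree is B—E (6); add B.
MST edges: C—F, A—F, D—F, D—E, B—E; total weight 18+1+8+10+6 = 43.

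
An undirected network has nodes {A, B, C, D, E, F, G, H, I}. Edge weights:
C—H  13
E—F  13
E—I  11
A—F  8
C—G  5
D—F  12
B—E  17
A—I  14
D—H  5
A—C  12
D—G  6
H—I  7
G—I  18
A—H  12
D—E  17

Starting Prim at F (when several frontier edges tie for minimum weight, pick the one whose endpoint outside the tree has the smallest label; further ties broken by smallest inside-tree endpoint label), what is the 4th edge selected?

D-G

Grow the tree from F using Prim:
Step 1: cheapest edge leaving the tree is A—F (8); add A.
Step 2: cheapest edge leaving the tree is A—C (12); add C.
Step 3: cheapest edge leaving the tree is C—G (5); add G.
Step 4: cheapest edge leaving the tree is D—G (6); add D.
Step 5: cheapest edge leaving the tree is D—H (5); add H.
Step 6: cheapest edge leaving the tree is H—I (7); add I.
Step 7: cheapest edge leaving the tree is E—I (11); add E.
Step 8: cheapest edge leaving the tree is B—E (17); add B.
The 4th edge added is D—G.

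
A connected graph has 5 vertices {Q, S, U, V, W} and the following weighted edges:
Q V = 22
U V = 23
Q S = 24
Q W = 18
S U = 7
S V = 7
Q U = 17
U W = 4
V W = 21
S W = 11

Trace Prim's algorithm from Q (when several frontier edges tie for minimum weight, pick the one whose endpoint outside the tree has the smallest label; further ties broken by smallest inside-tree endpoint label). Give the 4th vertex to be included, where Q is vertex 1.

S

Prim, starting at Q.
Step 1: cheapest edge leaving the tree is Q U (17); add U.
Step 2: cheapest edge leaving the tree is U W (4); add W.
Step 3: cheapest edge leaving the tree is S U (7); add S.
Step 4: cheapest edge leaving the tree is S V (7); add V.
Vertex order: Q, U, W, S, V. The 4th vertex is S.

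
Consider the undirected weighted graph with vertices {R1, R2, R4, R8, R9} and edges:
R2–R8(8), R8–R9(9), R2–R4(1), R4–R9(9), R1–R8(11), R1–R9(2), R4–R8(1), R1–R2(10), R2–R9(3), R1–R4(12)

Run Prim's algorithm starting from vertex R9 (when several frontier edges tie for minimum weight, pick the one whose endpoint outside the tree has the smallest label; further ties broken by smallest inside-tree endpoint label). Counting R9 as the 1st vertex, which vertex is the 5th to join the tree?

R8

Prim, starting at R9.
Step 1: cheapest edge leaving the tree is R1–R9 (2); add R1.
Step 2: cheapest edge leaving the tree is R2–R9 (3); add R2.
Step 3: cheapest edge leaving the tree is R2–R4 (1); add R4.
Step 4: cheapest edge leaving the tree is R4–R8 (1); add R8.
Vertex order: R9, R1, R2, R4, R8. The 5th vertex is R8.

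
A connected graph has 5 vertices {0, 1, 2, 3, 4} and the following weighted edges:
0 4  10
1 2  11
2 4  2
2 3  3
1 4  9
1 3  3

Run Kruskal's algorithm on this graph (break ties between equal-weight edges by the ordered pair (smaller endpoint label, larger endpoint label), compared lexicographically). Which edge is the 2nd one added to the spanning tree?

Kruskal's algorithm — process edges by increasing weight (ties by edge label):
2 4 (2): add — endpoints in different components.
1 3 (3): add — endpoints in different components.
2 3 (3): add — endpoints in different components.
1 4 (9): skip — 1 and 4 already connected.
0 4 (10): add — endpoints in different components.
The 2nd edge added is 1 3.

1-3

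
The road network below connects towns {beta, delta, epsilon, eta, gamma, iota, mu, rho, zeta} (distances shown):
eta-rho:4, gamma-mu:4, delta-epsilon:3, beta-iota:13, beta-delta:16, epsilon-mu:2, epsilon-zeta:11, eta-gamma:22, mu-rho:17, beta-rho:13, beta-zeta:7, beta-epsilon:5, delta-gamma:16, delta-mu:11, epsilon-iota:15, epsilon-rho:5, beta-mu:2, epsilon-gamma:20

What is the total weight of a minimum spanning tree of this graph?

Kruskal: consider edges lightest-first.
beta-mu (2): add — endpoints in different components.
epsilon-mu (2): add — endpoints in different components.
delta-epsilon (3): add — endpoints in different components.
eta-rho (4): add — endpoints in different components.
gamma-mu (4): add — endpoints in different components.
beta-epsilon (5): skip — epsilon and beta already connected.
epsilon-rho (5): add — endpoints in different components.
beta-zeta (7): add — endpoints in different components.
delta-mu (11): skip — delta and mu already connected.
epsilon-zeta (11): skip — zeta and epsilon already connected.
beta-iota (13): add — endpoints in different components.
MST edges: beta-mu, epsilon-mu, delta-epsilon, eta-rho, gamma-mu, epsilon-rho, beta-zeta, beta-iota; total weight 2+2+3+4+4+5+7+13 = 40.

40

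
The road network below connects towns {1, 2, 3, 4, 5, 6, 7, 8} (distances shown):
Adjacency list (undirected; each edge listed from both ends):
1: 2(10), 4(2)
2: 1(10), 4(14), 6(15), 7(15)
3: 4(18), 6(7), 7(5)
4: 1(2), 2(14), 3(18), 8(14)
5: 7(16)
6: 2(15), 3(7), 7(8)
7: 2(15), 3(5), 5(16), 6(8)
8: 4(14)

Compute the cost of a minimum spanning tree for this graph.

Sort edges by weight, then run Kruskal:
1 4 (2): add — endpoints in different components.
3 7 (5): add — endpoints in different components.
3 6 (7): add — endpoints in different components.
6 7 (8): skip — 6 and 7 already connected.
1 2 (10): add — endpoints in different components.
2 4 (14): skip — 2 and 4 already connected.
4 8 (14): add — endpoints in different components.
2 6 (15): add — endpoints in different components.
2 7 (15): skip — 2 and 7 already connected.
5 7 (16): add — endpoints in different components.
MST edges: 1 4, 3 7, 3 6, 1 2, 4 8, 2 6, 5 7; total weight 2+5+7+10+14+15+16 = 69.

69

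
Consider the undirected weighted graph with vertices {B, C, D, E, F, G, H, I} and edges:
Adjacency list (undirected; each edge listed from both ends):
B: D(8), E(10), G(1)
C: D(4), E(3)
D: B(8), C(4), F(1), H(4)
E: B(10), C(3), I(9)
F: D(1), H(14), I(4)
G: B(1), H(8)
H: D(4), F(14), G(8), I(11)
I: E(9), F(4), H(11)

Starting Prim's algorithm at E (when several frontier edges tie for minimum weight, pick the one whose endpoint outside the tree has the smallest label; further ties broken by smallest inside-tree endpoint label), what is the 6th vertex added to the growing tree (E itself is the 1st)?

I

Grow the tree from E using Prim:
Step 1: cheapest edge leaving the tree is C-E (3); add C.
Step 2: cheapest edge leaving the tree is C-D (4); add D.
Step 3: cheapest edge leaving the tree is D-F (1); add F.
Step 4: cheapest edge leaving the tree is D-H (4); add H.
Step 5: cheapest edge leaving the tree is F-I (4); add I.
Step 6: cheapest edge leaving the tree is B-D (8); add B.
Step 7: cheapest edge leaving the tree is B-G (1); add G.
Vertex order: E, C, D, F, H, I, B, G. The 6th vertex is I.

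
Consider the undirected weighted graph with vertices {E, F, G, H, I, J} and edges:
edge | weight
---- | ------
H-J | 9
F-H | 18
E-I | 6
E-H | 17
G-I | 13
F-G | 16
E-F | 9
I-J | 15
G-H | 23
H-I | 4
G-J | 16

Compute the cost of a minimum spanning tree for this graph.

Prim, starting at E.
Step 1: cheapest edge leaving the tree is E-I (6); add I.
Step 2: cheapest edge leaving the tree is H-I (4); add H.
Step 3: cheapest edge leaving the tree is E-F (9); add F.
Step 4: cheapest edge leaving the tree is H-J (9); add J.
Step 5: cheapest edge leaving the tree is G-I (13); add G.
MST edges: E-I, H-I, E-F, H-J, G-I; total weight 6+4+9+9+13 = 41.

41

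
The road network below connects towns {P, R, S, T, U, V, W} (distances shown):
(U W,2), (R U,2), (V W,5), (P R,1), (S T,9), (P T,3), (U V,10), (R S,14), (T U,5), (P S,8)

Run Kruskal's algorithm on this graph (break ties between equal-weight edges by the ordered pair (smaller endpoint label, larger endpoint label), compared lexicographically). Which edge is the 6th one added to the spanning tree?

Sort edges by weight, then run Kruskal:
P R (1): add — endpoints in different components.
R U (2): add — endpoints in different components.
U W (2): add — endpoints in different components.
P T (3): add — endpoints in different components.
T U (5): skip — T and U already connected.
V W (5): add — endpoints in different components.
P S (8): add — endpoints in different components.
The 6th edge added is P S.

P-S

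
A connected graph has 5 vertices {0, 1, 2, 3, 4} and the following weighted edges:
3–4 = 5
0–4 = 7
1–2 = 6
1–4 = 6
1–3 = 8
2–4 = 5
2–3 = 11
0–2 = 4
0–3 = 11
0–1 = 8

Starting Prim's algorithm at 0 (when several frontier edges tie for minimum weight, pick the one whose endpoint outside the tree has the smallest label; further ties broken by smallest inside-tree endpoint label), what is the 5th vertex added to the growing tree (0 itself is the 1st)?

Grow the tree from 0 using Prim:
Step 1: cheapest edge leaving the tree is 0–2 (4); add 2.
Step 2: cheapest edge leaving the tree is 2–4 (5); add 4.
Step 3: cheapest edge leaving the tree is 3–4 (5); add 3.
Step 4: cheapest edge leaving the tree is 1–2 (6); add 1.
Vertex order: 0, 2, 4, 3, 1. The 5th vertex is 1.

1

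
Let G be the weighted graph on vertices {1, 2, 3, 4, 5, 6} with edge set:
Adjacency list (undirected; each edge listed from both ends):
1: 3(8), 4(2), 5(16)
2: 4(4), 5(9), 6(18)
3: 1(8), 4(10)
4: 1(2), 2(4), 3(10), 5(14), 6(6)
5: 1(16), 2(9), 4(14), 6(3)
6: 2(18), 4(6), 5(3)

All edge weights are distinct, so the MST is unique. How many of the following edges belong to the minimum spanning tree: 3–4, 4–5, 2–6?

Sort edges by weight, then run Kruskal:
1–4 (2): add — endpoints in different components.
5–6 (3): add — endpoints in different components.
2–4 (4): add — endpoints in different components.
4–6 (6): add — endpoints in different components.
1–3 (8): add — endpoints in different components.
MST edge set: {1–4, 5–6, 2–4, 4–6, 1–3}.
Of the listed edges, {} are in the MST → 0.

0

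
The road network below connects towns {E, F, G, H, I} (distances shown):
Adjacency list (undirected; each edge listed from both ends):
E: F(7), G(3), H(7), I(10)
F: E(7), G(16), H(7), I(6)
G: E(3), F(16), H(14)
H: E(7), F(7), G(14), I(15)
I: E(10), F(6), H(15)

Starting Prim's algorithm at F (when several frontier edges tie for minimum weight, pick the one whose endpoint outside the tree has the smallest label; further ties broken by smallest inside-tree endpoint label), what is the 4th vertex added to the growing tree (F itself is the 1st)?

Prim, starting at F.
Step 1: cheapest edge leaving the tree is F–I (6); add I.
Step 2: cheapest edge leaving the tree is E–F (7); add E.
Step 3: cheapest edge leaving the tree is E–G (3); add G.
Step 4: cheapest edge leaving the tree is E–H (7); add H.
Vertex order: F, I, E, G, H. The 4th vertex is G.

G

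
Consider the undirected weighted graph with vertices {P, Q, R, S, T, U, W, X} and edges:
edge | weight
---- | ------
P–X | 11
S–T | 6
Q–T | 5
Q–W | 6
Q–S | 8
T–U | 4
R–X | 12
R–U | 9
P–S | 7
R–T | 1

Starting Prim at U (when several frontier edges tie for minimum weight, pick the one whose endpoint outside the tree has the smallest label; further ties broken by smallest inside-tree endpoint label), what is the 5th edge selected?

Q-W

Grow the tree from U using Prim:
Step 1: frontier [T–U 4, R–U 9] → take T–U (4); add T.
Step 2: frontier [R–T 1, Q–T 5, S–T 6, R–U 9] → take R–T (1); add R.
Step 3: frontier [R–X 12, Q–T 5, S–T 6] → take Q–T (5); add Q.
Step 4: frontier [Q–W 6, Q–S 8, R–X 12, S–T 6] → take S–T (6); add S.
Step 5: frontier [Q–W 6, R–X 12, P–S 7] → take Q–W (6); add W.
Step 6: frontier [R–X 12, P–S 7] → take P–S (7); add P.
Step 7: frontier [P–X 11, R–X 12] → take P–X (11); add X.
The 5th edge added is Q–W.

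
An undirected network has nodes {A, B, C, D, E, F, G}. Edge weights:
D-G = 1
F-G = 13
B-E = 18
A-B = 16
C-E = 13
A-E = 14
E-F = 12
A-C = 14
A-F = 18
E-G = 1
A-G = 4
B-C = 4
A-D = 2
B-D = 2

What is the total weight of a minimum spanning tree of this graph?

22

Prim, starting at B.
Step 1: frontier [B-D 2, B-C 4, A-B 16, B-E 18] → take B-D (2); add D.
Step 2: frontier [B-C 4, A-B 16, B-E 18, D-G 1, A-D 2] → take D-G (1); add G.
Step 3: frontier [B-C 4, A-B 16, B-E 18, A-D 2, E-G 1, A-G 4, F-G 13] → take E-G (1); add E.
Step 4: frontier [B-C 4, A-B 16, A-D 2, E-F 12, C-E 13, A-E 14, A-G 4, F-G 13] → take A-D (2); add A.
Step 5: frontier [A-C 14, A-F 18, B-C 4, E-F 12, C-E 13, F-G 13] → take B-C (4); add C.
Step 6: frontier [A-F 18, E-F 12, F-G 13] → take E-F (12); add F.
MST edges: B-D, D-G, E-G, A-D, B-C, E-F; total weight 2+1+1+2+4+12 = 22.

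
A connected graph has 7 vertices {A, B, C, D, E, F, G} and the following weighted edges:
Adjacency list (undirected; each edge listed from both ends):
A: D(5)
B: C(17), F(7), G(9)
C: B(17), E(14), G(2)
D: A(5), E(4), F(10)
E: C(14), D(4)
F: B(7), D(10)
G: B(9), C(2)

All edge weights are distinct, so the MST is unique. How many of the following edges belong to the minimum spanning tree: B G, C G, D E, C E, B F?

4

Kruskal: consider edges lightest-first.
C G (2): add. Components now {A} {B} {C,G} {D} {E} {F}
D E (4): add. Components now {A} {B} {C,G} {D,E} {F}
A D (5): add. Components now {A,D,E} {B} {C,G} {F}
B F (7): add. Components now {A,D,E} {B,F} {C,G}
B G (9): add. Components now {A,D,E} {B,C,F,G}
D F (10): add. Components now {A,B,C,D,E,F,G}
MST edge set: {C G, D E, A D, B F, B G, D F}.
Of the listed edges, {B G, C G, D E, B F} are in the MST → 4.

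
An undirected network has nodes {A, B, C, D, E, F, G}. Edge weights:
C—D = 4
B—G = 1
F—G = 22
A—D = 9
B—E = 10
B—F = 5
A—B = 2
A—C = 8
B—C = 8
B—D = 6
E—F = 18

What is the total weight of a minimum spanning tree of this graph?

Kruskal: consider edges lightest-first.
B—G (1): add — endpoints in different components.
A—B (2): add — endpoints in different components.
C—D (4): add — endpoints in different components.
B—F (5): add — endpoints in different components.
B—D (6): add — endpoints in different components.
A—C (8): skip — A and C already connected.
B—C (8): skip — B and C already connected.
A—D (9): skip — A and D already connected.
B—E (10): add — endpoints in different components.
MST edges: B—G, A—B, C—D, B—F, B—D, B—E; total weight 1+2+4+5+6+10 = 28.

28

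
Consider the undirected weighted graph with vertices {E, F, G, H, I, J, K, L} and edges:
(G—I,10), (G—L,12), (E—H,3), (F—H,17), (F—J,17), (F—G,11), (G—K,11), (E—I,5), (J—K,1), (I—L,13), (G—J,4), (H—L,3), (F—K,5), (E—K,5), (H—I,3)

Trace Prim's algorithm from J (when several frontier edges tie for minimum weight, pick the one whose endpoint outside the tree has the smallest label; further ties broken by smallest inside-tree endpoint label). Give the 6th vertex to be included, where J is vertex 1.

I

Prim, starting at J.
Step 1: cheapest edge leaving the tree is J—K (1); add K.
Step 2: cheapest edge leaving the tree is G—J (4); add G.
Step 3: cheapest edge leaving the tree is E—K (5); add E.
Step 4: cheapest edge leaving the tree is E—H (3); add H.
Step 5: cheapest edge leaving the tree is H—I (3); add I.
Step 6: cheapest edge leaving the tree is H—L (3); add L.
Step 7: cheapest edge leaving the tree is F—K (5); add F.
Vertex order: J, K, G, E, H, I, L, F. The 6th vertex is I.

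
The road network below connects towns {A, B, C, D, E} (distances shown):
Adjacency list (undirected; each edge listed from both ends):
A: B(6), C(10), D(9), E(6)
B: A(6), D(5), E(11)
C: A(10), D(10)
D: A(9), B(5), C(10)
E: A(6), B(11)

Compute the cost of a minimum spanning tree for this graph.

27

Prim's algorithm from A:
Step 1: frontier [A–B 6, A–E 6, A–D 9, A–C 10] → take A–B (6); add B.
Step 2: frontier [A–E 6, A–D 9, A–C 10, B–D 5, B–E 11] → take B–D (5); add D.
Step 3: frontier [A–E 6, A–C 10, B–E 11, C–D 10] → take A–E (6); add E.
Step 4: frontier [A–C 10, C–D 10] → take A–C (10); add C.
MST edges: A–B, B–D, A–E, A–C; total weight 6+5+6+10 = 27.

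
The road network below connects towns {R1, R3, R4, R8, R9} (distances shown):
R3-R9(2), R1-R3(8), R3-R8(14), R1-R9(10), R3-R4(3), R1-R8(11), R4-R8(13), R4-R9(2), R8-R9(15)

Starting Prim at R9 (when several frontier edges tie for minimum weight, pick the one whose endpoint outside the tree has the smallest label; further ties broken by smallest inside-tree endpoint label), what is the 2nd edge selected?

Prim's algorithm from R9:
Step 1: frontier [R3-R9 2, R4-R9 2, R1-R9 10, R8-R9 15] → take R3-R9 (2); add R3.
Step 2: frontier [R3-R4 3, R1-R3 8, R3-R8 14, R4-R9 2, R1-R9 10, R8-R9 15] → take R4-R9 (2); add R4.
Step 3: frontier [R1-R3 8, R3-R8 14, R4-R8 13, R1-R9 10, R8-R9 15] → take R1-R3 (8); add R1.
Step 4: frontier [R1-R8 11, R3-R8 14, R4-R8 13, R8-R9 15] → take R1-R8 (11); add R8.
The 2nd edge added is R4-R9.

R4-R9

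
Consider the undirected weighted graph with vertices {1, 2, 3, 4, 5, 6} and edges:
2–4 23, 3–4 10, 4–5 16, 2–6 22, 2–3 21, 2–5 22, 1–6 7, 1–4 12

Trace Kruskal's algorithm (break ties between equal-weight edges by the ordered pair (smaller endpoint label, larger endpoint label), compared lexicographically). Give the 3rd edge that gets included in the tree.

Sort edges by weight, then run Kruskal:
1–6 (7): add — endpoints in different components.
3–4 (10): add — endpoints in different components.
1–4 (12): add — endpoints in different components.
4–5 (16): add — endpoints in different components.
2–3 (21): add — endpoints in different components.
The 3rd edge added is 1–4.

1-4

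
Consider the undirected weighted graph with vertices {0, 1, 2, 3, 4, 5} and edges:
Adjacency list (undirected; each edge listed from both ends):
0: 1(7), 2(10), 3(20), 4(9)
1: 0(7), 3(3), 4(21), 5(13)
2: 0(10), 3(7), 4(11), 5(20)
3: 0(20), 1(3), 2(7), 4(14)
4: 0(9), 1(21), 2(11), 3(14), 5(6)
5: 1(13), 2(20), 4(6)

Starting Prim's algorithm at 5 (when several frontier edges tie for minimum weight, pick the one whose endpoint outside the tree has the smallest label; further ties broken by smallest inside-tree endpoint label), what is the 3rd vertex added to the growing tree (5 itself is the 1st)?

Prim, starting at 5.
Step 1: cheapest edge leaving the tree is 4-5 (6); add 4.
Step 2: cheapest edge leaving the tree is 0-4 (9); add 0.
Step 3: cheapest edge leaving the tree is 0-1 (7); add 1.
Step 4: cheapest edge leaving the tree is 1-3 (3); add 3.
Step 5: cheapest edge leaving the tree is 2-3 (7); add 2.
Vertex order: 5, 4, 0, 1, 3, 2. The 3rd vertex is 0.

0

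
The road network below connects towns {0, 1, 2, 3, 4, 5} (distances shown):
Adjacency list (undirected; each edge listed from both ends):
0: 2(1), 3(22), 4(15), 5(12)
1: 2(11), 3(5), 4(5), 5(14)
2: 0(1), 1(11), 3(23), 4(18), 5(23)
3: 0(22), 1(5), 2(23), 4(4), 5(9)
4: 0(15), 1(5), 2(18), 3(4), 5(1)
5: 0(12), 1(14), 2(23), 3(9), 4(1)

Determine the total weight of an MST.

22

Kruskal: consider edges lightest-first.
0 2 (1): add. Components now {0,2} {1} {3} {4} {5}
4 5 (1): add. Components now {0,2} {1} {3} {4,5}
3 4 (4): add. Components now {0,2} {1} {3,4,5}
1 3 (5): add. Components now {0,2} {1,3,4,5}
1 4 (5): skip — 1 and 4 already connected.
3 5 (9): skip — 3 and 5 already connected.
1 2 (11): add. Components now {0,1,2,3,4,5}
MST edges: 0 2, 4 5, 3 4, 1 3, 1 2; total weight 1+1+4+5+11 = 22.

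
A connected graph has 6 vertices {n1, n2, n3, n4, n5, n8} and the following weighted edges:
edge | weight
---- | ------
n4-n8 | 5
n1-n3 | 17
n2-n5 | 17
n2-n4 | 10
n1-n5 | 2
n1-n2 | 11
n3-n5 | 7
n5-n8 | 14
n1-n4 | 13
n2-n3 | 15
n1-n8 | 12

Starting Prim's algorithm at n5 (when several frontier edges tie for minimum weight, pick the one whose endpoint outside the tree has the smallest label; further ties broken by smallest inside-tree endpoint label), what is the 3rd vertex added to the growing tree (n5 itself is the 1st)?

Grow the tree from n5 using Prim:
Step 1: cheapest edge leaving the tree is n1-n5 (2); add n1.
Step 2: cheapest edge leaving the tree is n3-n5 (7); add n3.
Step 3: cheapest edge leaving the tree is n1-n2 (11); add n2.
Step 4: cheapest edge leaving the tree is n2-n4 (10); add n4.
Step 5: cheapest edge leaving the tree is n4-n8 (5); add n8.
Vertex order: n5, n1, n3, n2, n4, n8. The 3rd vertex is n3.

n3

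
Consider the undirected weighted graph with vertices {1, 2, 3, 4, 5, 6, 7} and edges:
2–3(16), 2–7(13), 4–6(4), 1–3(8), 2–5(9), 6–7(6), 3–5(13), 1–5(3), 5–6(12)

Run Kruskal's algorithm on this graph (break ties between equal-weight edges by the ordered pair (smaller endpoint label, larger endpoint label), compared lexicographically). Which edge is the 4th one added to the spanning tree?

1-3

Kruskal's algorithm — process edges by increasing weight (ties by edge label):
1–5 (3): add. Components now {1,5} {2} {3} {4} {6} {7}
4–6 (4): add. Components now {1,5} {2} {3} {4,6} {7}
6–7 (6): add. Components now {1,5} {2} {3} {4,6,7}
1–3 (8): add. Components now {1,3,5} {2} {4,6,7}
2–5 (9): add. Components now {1,2,3,5} {4,6,7}
5–6 (12): add. Components now {1,2,3,4,5,6,7}
The 4th edge added is 1–3.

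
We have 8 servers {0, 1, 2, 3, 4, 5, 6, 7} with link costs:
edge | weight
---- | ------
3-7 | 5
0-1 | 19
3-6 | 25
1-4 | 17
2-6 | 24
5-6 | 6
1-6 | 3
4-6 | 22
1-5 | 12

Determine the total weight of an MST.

99

Sort edges by weight, then run Kruskal:
1-6 (3): add — endpoints in different components.
3-7 (5): add — endpoints in different components.
5-6 (6): add — endpoints in different components.
1-5 (12): skip — 1 and 5 already connected.
1-4 (17): add — endpoints in different components.
0-1 (19): add — endpoints in different components.
4-6 (22): skip — 4 and 6 already connected.
2-6 (24): add — endpoints in different components.
3-6 (25): add — endpoints in different components.
MST edges: 1-6, 3-7, 5-6, 1-4, 0-1, 2-6, 3-6; total weight 3+5+6+17+19+24+25 = 99.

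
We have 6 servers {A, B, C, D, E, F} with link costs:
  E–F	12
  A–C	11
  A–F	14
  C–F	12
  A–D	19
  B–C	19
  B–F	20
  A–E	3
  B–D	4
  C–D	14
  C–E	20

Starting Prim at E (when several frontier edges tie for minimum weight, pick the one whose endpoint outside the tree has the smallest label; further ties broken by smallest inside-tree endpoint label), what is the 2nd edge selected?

A-C

Prim's algorithm from E:
Step 1: frontier [A–E 3, E–F 12, C–E 20] → take A–E (3); add A.
Step 2: frontier [A–C 11, A–F 14, A–D 19, E–F 12, C–E 20] → take A–C (11); add C.
Step 3: frontier [A–F 14, A–D 19, C–F 12, C–D 14, B–C 19, E–F 12] → take C–F (12); add F.
Step 4: frontier [A–D 19, C–D 14, B–C 19, B–F 20] → take C–D (14); add D.
Step 5: frontier [B–C 19, B–D 4, B–F 20] → take B–D (4); add B.
The 2nd edge added is A–C.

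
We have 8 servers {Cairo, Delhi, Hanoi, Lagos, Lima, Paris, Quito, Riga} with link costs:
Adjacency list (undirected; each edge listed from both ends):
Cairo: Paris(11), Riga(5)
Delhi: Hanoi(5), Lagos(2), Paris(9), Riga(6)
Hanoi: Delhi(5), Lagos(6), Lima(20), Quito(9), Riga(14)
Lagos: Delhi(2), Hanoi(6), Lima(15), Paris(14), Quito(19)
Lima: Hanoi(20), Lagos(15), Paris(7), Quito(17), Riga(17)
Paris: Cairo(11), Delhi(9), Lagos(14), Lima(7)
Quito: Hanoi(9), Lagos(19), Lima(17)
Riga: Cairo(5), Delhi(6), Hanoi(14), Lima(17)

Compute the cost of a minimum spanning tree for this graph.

Grow the tree from Cairo using Prim:
Step 1: cheapest edge leaving the tree is Cairo—Riga (5); add Riga.
Step 2: cheapest edge leaving the tree is Delhi—Riga (6); add Delhi.
Step 3: cheapest edge leaving the tree is Delhi—Lagos (2); add Lagos.
Step 4: cheapest edge leaving the tree is Delhi—Hanoi (5); add Hanoi.
Step 5: cheapest edge leaving the tree is Delhi—Paris (9); add Paris.
Step 6: cheapest edge leaving the tree is Lima—Paris (7); add Lima.
Step 7: cheapest edge leaving the tree is Hanoi—Quito (9); add Quito.
MST edges: Cairo—Riga, Delhi—Riga, Delhi—Lagos, Delhi—Hanoi, Delhi—Paris, Lima—Paris, Hanoi—Quito; total weight 5+6+2+5+9+7+9 = 43.

43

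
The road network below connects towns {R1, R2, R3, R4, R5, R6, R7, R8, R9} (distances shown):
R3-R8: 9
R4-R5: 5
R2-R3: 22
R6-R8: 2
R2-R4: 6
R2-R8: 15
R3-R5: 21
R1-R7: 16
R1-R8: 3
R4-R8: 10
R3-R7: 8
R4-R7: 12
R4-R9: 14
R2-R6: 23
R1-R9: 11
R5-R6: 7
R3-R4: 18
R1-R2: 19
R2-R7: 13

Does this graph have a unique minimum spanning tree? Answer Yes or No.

Yes

Kruskal: consider edges lightest-first.
R6-R8 (2): add — endpoints in different components.
R1-R8 (3): add — endpoints in different components.
R4-R5 (5): add — endpoints in different components.
R2-R4 (6): add — endpoints in different components.
R5-R6 (7): add — endpoints in different components.
R3-R7 (8): add — endpoints in different components.
R3-R8 (9): add — endpoints in different components.
R4-R8 (10): skip — R4 and R8 already connected.
R1-R9 (11): add — endpoints in different components.
Every non-tree edge has weight strictly greater than the heaviest edge on the tree path between its endpoints, so the MST is unique.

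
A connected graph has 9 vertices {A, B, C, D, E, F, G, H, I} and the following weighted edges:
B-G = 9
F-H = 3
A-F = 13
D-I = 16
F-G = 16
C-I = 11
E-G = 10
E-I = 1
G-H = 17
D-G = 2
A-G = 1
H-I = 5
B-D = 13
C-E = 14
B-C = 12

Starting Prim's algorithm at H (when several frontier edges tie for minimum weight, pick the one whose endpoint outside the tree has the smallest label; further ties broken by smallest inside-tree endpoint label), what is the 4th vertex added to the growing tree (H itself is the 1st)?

E

Prim's algorithm from H:
Step 1: cheapest edge leaving the tree is F-H (3); add F.
Step 2: cheapest edge leaving the tree is H-I (5); add I.
Step 3: cheapest edge leaving the tree is E-I (1); add E.
Step 4: cheapest edge leaving the tree is E-G (10); add G.
Step 5: cheapest edge leaving the tree is A-G (1); add A.
Step 6: cheapest edge leaving the tree is D-G (2); add D.
Step 7: cheapest edge leaving the tree is B-G (9); add B.
Step 8: cheapest edge leaving the tree is C-I (11); add C.
Vertex order: H, F, I, E, G, A, D, B, C. The 4th vertex is E.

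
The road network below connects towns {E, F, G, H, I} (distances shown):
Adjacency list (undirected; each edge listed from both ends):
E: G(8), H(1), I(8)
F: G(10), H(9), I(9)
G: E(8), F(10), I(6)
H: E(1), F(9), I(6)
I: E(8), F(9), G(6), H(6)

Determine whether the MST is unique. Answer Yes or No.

No

Kruskal: consider edges lightest-first.
E–H (1): add — endpoints in different components.
G–I (6): add — endpoints in different components.
H–I (6): add — endpoints in different components.
E–G (8): skip — E and G already connected.
E–I (8): skip — E and I already connected.
F–H (9): add — endpoints in different components.
Non-tree edge F–I has weight 9, equal to the heaviest edge on its tree cycle — swapping gives another MST of the same weight. Not unique.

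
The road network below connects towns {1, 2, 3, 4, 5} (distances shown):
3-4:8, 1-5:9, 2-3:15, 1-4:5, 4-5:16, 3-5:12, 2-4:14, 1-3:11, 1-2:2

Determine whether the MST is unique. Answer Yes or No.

Kruskal's algorithm — process edges by increasing weight (ties by edge label):
1-2 (2): add. Components now {1,2} {3} {4} {5}
1-4 (5): add. Components now {1,2,4} {3} {5}
3-4 (8): add. Components now {1,2,3,4} {5}
1-5 (9): add. Components now {1,2,3,4,5}
Every non-tree edge has weight strictly greater than the heaviest edge on the tree path between its endpoints, so the MST is unique.

Yes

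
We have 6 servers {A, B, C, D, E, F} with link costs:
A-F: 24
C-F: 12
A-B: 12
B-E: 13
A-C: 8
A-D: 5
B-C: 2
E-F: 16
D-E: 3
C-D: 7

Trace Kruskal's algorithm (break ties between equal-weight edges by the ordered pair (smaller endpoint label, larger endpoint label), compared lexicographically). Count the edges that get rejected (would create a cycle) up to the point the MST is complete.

Sort edges by weight, then run Kruskal:
B-C (2): add — endpoints in different components.
D-E (3): add — endpoints in different components.
A-D (5): add — endpoints in different components.
C-D (7): add — endpoints in different components.
A-C (8): skip — A and C already connected.
A-B (12): skip — A and B already connected.
C-F (12): add — endpoints in different components.
Edges rejected before the tree was complete: 2.

2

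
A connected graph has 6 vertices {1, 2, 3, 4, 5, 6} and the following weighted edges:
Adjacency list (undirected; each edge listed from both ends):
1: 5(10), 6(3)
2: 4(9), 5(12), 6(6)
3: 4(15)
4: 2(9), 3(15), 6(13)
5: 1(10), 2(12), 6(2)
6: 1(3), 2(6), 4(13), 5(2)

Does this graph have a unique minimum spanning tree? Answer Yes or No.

Yes

Sort edges by weight, then run Kruskal:
5–6 (2): add — endpoints in different components.
1–6 (3): add — endpoints in different components.
2–6 (6): add — endpoints in different components.
2–4 (9): add — endpoints in different components.
1–5 (10): skip — 1 and 5 already connected.
2–5 (12): skip — 2 and 5 already connected.
4–6 (13): skip — 4 and 6 already connected.
3–4 (15): add — endpoints in different components.
Every non-tree edge has weight strictly greater than the heaviest edge on the tree path between its endpoints, so the MST is unique.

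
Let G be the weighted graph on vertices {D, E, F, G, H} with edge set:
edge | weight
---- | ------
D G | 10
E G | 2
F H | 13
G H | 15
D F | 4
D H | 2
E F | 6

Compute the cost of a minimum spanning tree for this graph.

Prim, starting at E.
Step 1: frontier [E G 2, E F 6] → take E G (2); add G.
Step 2: frontier [E F 6, D G 10, G H 15] → take E F (6); add F.
Step 3: frontier [D F 4, F H 13, D G 10, G H 15] → take D F (4); add D.
Step 4: frontier [D H 2, F H 13, G H 15] → take D H (2); add H.
MST edges: E G, E F, D F, D H; total weight 2+6+4+2 = 14.

14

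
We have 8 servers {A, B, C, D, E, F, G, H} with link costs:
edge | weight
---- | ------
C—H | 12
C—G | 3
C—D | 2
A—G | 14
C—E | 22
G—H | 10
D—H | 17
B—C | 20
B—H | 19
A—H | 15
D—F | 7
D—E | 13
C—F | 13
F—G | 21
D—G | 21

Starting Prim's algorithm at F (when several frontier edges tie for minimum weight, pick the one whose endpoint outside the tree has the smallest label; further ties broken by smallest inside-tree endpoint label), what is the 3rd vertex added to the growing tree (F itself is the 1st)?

C

Prim's algorithm from F:
Step 1: cheapest edge leaving the tree is D—F (7); add D.
Step 2: cheapest edge leaving the tree is C—D (2); add C.
Step 3: cheapest edge leaving the tree is C—G (3); add G.
Step 4: cheapest edge leaving the tree is G—H (10); add H.
Step 5: cheapest edge leaving the tree is D—E (13); add E.
Step 6: cheapest edge leaving the tree is A—G (14); add A.
Step 7: cheapest edge leaving the tree is B—H (19); add B.
Vertex order: F, D, C, G, H, E, A, B. The 3rd vertex is C.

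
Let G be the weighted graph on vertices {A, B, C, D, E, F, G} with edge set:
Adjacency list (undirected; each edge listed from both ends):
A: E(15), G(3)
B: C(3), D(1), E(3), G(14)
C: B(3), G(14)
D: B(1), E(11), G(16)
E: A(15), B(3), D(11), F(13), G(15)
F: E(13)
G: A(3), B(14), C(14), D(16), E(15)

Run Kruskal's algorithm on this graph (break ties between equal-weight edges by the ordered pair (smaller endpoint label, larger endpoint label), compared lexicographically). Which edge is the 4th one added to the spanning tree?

Kruskal's algorithm — process edges by increasing weight (ties by edge label):
B D (1): add — endpoints in different components.
A G (3): add — endpoints in different components.
B C (3): add — endpoints in different components.
B E (3): add — endpoints in different components.
D E (11): skip — D and E already connected.
E F (13): add — endpoints in different components.
B G (14): add — endpoints in different components.
The 4th edge added is B E.

B-E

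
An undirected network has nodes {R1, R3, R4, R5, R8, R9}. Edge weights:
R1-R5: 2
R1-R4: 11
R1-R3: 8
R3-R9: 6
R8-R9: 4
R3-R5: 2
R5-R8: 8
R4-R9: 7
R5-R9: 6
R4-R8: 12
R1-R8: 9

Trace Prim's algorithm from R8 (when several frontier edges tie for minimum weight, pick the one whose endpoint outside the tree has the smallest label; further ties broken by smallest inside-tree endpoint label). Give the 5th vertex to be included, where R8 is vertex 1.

Prim, starting at R8.
Step 1: cheapest edge leaving the tree is R8-R9 (4); add R9.
Step 2: cheapest edge leaving the tree is R3-R9 (6); add R3.
Step 3: cheapest edge leaving the tree is R3-R5 (2); add R5.
Step 4: cheapest edge leaving the tree is R1-R5 (2); add R1.
Step 5: cheapest edge leaving the tree is R4-R9 (7); add R4.
Vertex order: R8, R9, R3, R5, R1, R4. The 5th vertex is R1.

R1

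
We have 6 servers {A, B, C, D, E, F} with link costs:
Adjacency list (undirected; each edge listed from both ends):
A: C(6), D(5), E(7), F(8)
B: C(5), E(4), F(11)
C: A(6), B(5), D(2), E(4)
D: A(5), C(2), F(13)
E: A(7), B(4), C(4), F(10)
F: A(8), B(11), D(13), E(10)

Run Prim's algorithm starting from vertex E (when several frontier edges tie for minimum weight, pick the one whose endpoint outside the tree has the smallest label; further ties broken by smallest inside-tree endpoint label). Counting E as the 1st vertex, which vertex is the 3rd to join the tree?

C

Grow the tree from E using Prim:
Step 1: cheapest edge leaving the tree is B–E (4); add B.
Step 2: cheapest edge leaving the tree is C–E (4); add C.
Step 3: cheapest edge leaving the tree is C–D (2); add D.
Step 4: cheapest edge leaving the tree is A–D (5); add A.
Step 5: cheapest edge leaving the tree is A–F (8); add F.
Vertex order: E, B, C, D, A, F. The 3rd vertex is C.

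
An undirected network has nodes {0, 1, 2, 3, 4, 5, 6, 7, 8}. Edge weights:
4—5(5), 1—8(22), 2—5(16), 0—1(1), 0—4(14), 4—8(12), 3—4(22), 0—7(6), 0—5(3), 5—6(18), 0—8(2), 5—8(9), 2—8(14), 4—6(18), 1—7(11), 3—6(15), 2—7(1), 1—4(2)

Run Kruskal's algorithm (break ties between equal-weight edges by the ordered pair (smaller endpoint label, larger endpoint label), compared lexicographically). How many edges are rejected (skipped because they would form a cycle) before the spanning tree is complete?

7

Kruskal's algorithm — process edges by increasing weight (ties by edge label):
0—1 (1): add — endpoints in different components.
2—7 (1): add — endpoints in different components.
0—8 (2): add — endpoints in different components.
1—4 (2): add — endpoints in different components.
0—5 (3): add — endpoints in different components.
4—5 (5): skip — 4 and 5 already connected.
0—7 (6): add — endpoints in different components.
5—8 (9): skip — 5 and 8 already connected.
1—7 (11): skip — 1 and 7 already connected.
4—8 (12): skip — 4 and 8 already connected.
0—4 (14): skip — 0 and 4 already connected.
2—8 (14): skip — 2 and 8 already connected.
3—6 (15): add — endpoints in different components.
2—5 (16): skip — 2 and 5 already connected.
4—6 (18): add — endpoints in different components.
Edges rejected before the tree was complete: 7.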